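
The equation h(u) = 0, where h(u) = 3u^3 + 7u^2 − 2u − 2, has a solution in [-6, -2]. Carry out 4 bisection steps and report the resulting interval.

m = -4, h(m) = -74 (−); new bracket [-4, -2]
m = -3, h(m) = -14 (−); new bracket [-3, -2]
m = -2.5, h(m) = -0.125 (−); new bracket [-2.5, -2]
m = -2.25, h(m) = 3.7656 (+); new bracket [-2.5, -2.25]

[-2.5, -2.25]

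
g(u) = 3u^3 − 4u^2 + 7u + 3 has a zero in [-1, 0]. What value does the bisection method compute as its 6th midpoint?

-0.328125

m = -0.5, g(m) = -1.875 (−); new bracket [-0.5, 0]
m = -0.25, g(m) = 0.953125 (+); new bracket [-0.5, -0.25]
m = -0.375, g(m) = -0.345703 (−); new bracket [-0.375, -0.25]
m = -0.3125, g(m) = 0.3303 (+); new bracket [-0.375, -0.3125]
m = -0.34375, g(m) = -0.0008 (−); new bracket [-0.34375, -0.3125]
m = -0.328125, g(m) = 0.1665 (+); new bracket [-0.34375, -0.328125]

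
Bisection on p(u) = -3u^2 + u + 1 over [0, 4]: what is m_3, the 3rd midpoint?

0.5

p(2) = -9 < 0, so the root lies in [0, 2]
p(1) = -1 < 0, so the root lies in [0, 1]
p(0.5) = 0.75 > 0, so the root lies in [0.5, 1]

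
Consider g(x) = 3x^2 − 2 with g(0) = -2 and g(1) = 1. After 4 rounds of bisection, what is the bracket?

m = 0.5, g(m) = -1.25 (−); new bracket [0.5, 1]
m = 0.75, g(m) = -0.3125 (−); new bracket [0.75, 1]
m = 0.875, g(m) = 0.296875 (+); new bracket [0.75, 0.875]
m = 0.8125, g(m) = -0.0195 (−); new bracket [0.8125, 0.875]

[0.8125, 0.875]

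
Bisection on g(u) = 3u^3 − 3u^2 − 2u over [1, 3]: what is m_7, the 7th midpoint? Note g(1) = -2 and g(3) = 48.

1.453125

g(2) = 8 > 0, so the root lies in [1, 2]
g(1.5) = 0.375 > 0, so the root lies in [1, 1.5]
g(1.25) = -1.328125 < 0, so the root lies in [1.25, 1.5]
g(1.375) = -0.623 < 0, so the root lies in [1.375, 1.5]
g(1.4375) = -0.1628 < 0, so the root lies in [1.4375, 1.5]
g(1.46875) = 0.0961 > 0, so the root lies in [1.4375, 1.46875]
g(1.453125) = -0.0358 < 0, so the root lies in [1.453125, 1.46875]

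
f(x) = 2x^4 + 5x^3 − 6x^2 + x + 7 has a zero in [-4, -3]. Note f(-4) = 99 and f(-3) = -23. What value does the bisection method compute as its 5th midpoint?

-3.34375

m = -3.5, f(m) = 15.75 (+); new bracket [-3.5, -3]
m = -3.25, f(m) = -8.132812 (−); new bracket [-3.5, -3.25]
m = -3.375, f(m) = 2.557129 (+); new bracket [-3.375, -3.25]
m = -3.3125, f(m) = -3.0847 (−); new bracket [-3.375, -3.3125]
m = -3.34375, f(m) = -0.34 (−); new bracket [-3.375, -3.34375]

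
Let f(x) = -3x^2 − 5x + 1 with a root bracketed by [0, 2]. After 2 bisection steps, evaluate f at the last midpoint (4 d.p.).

x = 1 gives f = -7, negative; keep [0, 1]
x = 0.5 gives f = -2.25, negative; keep [0, 0.5]

-2.2500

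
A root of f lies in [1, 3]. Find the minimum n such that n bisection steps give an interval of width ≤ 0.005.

Width after n steps is 2/2^n. Need 2^n ≥ 2/0.005 = 400.
2^8 = 256 < 400 ≤ 2^9 = 512, so n = 9.

9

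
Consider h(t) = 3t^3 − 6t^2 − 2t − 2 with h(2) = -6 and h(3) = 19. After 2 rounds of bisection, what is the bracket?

[2.25, 2.5]

m = 2.5, h(m) = 2.375 (+); new bracket [2, 2.5]
m = 2.25, h(m) = -2.703125 (−); new bracket [2.25, 2.5]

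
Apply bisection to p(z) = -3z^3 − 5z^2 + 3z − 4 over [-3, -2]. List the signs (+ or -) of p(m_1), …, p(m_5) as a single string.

+-+-+

p(-2.5) = 4.125 > 0, so the root lies in [-2.5, -2]
p(-2.25) = -1.890625 < 0, so the root lies in [-2.5, -2.25]
p(-2.375) = 0.861328 > 0, so the root lies in [-2.375, -2.25]
p(-2.3125) = -0.5764 < 0, so the root lies in [-2.375, -2.3125]
p(-2.34375) = 0.1267 > 0, so the root lies in [-2.34375, -2.3125]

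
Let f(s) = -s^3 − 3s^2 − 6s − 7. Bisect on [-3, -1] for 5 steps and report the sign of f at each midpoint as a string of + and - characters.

+--+-

s = -2 gives f = 1, positive; keep [-2, -1]
s = -1.5 gives f = -1.375, negative; keep [-2, -1.5]
s = -1.75 gives f = -0.328125, negative; keep [-2, -1.75]
s = -1.875 gives f = 0.2949, positive; keep [-1.875, -1.75]
s = -1.8125 gives f = -0.0261, negative; keep [-1.875, -1.8125]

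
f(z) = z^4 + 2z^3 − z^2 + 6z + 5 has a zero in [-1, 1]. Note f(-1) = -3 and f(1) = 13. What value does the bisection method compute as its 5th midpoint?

-0.6875

z = 0 gives f = 5, positive; keep [-1, 0]
z = -0.5 gives f = 1.5625, positive; keep [-1, -0.5]
z = -0.75 gives f = -0.589844, negative; keep [-0.75, -0.5]
z = -0.625 gives f = 0.5237, positive; keep [-0.75, -0.625]
z = -0.6875 gives f = -0.0242, negative; keep [-0.6875, -0.625]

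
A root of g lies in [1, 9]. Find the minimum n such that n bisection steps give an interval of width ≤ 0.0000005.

24

Width after n steps is 8/2^n. Need 2^n ≥ 8/0.0000005 = 16000000.
2^23 = 8388608 < 16000000 ≤ 2^24 = 16777216, so n = 24.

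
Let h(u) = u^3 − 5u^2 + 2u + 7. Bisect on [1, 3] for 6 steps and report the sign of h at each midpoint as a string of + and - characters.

-++-+-

u = 2 gives h = -1, negative; keep [1, 2]
u = 1.5 gives h = 2.125, positive; keep [1.5, 2]
u = 1.75 gives h = 0.546875, positive; keep [1.75, 2]
u = 1.875 gives h = -0.2363, negative; keep [1.75, 1.875]
u = 1.8125 gives h = 0.1536, positive; keep [1.8125, 1.875]
u = 1.84375 gives h = -0.0419, negative; keep [1.8125, 1.84375]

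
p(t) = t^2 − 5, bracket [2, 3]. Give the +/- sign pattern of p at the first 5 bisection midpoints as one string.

++---

t = 2.5 gives p = 1.25, positive; keep [2, 2.5]
t = 2.25 gives p = 0.0625, positive; keep [2, 2.25]
t = 2.125 gives p = -0.484375, negative; keep [2.125, 2.25]
t = 2.1875 gives p = -0.2148, negative; keep [2.1875, 2.25]
t = 2.21875 gives p = -0.0771, negative; keep [2.21875, 2.25]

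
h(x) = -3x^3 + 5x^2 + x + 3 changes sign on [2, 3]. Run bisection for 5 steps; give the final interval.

[2.0625, 2.09375]

x = 2.5 gives h = -10.125, negative; keep [2, 2.5]
x = 2.25 gives h = -3.609375, negative; keep [2, 2.25]
x = 2.125 gives h = -1.083984, negative; keep [2, 2.125]
x = 2.0625 gives h = 0.011, positive; keep [2.0625, 2.125]
x = 2.09375 gives h = -0.523, negative; keep [2.0625, 2.09375]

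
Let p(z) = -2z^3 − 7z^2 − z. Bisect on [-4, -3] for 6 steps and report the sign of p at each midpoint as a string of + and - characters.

+-+--+

z = -3.5 gives p = 3.5, positive; keep [-3.5, -3]
z = -3.25 gives p = -2.03125, negative; keep [-3.5, -3.25]
z = -3.375 gives p = 0.527344, positive; keep [-3.375, -3.25]
z = -3.3125 gives p = -0.8022, negative; keep [-3.375, -3.3125]
z = -3.34375 gives p = -0.1502, negative; keep [-3.375, -3.34375]
z = -3.359375 gives p = 0.1854, positive; keep [-3.359375, -3.34375]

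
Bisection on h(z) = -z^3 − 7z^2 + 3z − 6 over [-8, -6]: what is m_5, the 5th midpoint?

z = -7 gives h = -27, negative; keep [-8, -7]
z = -7.5 gives h = -0.375, negative; keep [-8, -7.5]
z = -7.75 gives h = 15.796875, positive; keep [-7.75, -7.5]
z = -7.625 gives h = 7.4629, positive; keep [-7.625, -7.5]
z = -7.5625 gives h = 3.4827, positive; keep [-7.5625, -7.5]

-7.5625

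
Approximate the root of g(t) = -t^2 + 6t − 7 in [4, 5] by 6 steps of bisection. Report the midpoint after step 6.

4.421875

g(4.5) = -0.25 < 0, so the root lies in [4, 4.5]
g(4.25) = 0.4375 > 0, so the root lies in [4.25, 4.5]
g(4.375) = 0.109375 > 0, so the root lies in [4.375, 4.5]
g(4.4375) = -0.0664 < 0, so the root lies in [4.375, 4.4375]
g(4.40625) = 0.0225 > 0, so the root lies in [4.40625, 4.4375]
g(4.421875) = -0.0217 < 0, so the root lies in [4.40625, 4.421875]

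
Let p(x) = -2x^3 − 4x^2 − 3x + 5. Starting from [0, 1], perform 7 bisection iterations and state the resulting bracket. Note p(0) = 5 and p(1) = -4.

m = 0.5, p(m) = 2.25 (+); new bracket [0.5, 1]
m = 0.75, p(m) = -0.34375 (−); new bracket [0.5, 0.75]
m = 0.625, p(m) = 1.074219 (+); new bracket [0.625, 0.75]
m = 0.6875, p(m) = 0.397 (+); new bracket [0.6875, 0.75]
m = 0.71875, p(m) = 0.0347 (+); new bracket [0.71875, 0.75]
m = 0.734375, p(m) = -0.1525 (−); new bracket [0.71875, 0.734375]
m = 0.7265625, p(m) = -0.0584 (−); new bracket [0.71875, 0.7265625]

[0.71875, 0.7265625]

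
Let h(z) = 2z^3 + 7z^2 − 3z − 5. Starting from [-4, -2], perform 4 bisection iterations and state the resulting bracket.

midpoint -3: h = 13 > 0 → [-4, -3]
midpoint -3.5: h = 5.5 > 0 → [-4, -3.5]
midpoint -3.75: h = -0.78125 < 0 → [-3.75, -3.5]
midpoint -3.625: h = 2.5898 > 0 → [-3.75, -3.625]

[-3.75, -3.625]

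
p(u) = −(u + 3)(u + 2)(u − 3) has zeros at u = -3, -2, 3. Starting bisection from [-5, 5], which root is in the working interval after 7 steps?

3

m = 0, p(m) = 18 (+); new bracket [0, 5]
m = 2.5, p(m) = 12.375 (+); new bracket [2.5, 5]
m = 3.75, p(m) = -29.109375 (−); new bracket [2.5, 3.75]
m = 3.125, p(m) = -3.9238 (−); new bracket [2.5, 3.125]
m = 2.8125, p(m) = 5.2449 (+); new bracket [2.8125, 3.125]
m = 2.96875, p(m) = 0.9268 (+); new bracket [2.96875, 3.125]
m = 3.046875, p(m) = -1.4305 (−); new bracket [2.96875, 3.046875]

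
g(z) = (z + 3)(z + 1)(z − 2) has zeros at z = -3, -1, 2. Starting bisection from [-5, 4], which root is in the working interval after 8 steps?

g(-0.5) = -3.125 < 0, so the root lies in [-0.5, 4]
g(1.75) = -3.265625 < 0, so the root lies in [1.75, 4]
g(2.875) = 19.919922 > 0, so the root lies in [1.75, 2.875]
g(2.3125) = 5.4993 > 0, so the root lies in [1.75, 2.3125]
g(2.03125) = 0.4766 > 0, so the root lies in [1.75, 2.03125]
g(1.890625) = -1.5462 < 0, so the root lies in [1.890625, 2.03125]
g(1.9609375) = -0.5738 < 0, so the root lies in [1.9609375, 2.03125]
g(1.99609375) = -0.0585 < 0, so the root lies in [1.99609375, 2.03125]

2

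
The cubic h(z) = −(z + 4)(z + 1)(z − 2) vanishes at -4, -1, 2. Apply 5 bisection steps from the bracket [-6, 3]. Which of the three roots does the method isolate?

-4

m = -1.5, h(m) = -4.375 (−); new bracket [-6, -1.5]
m = -3.75, h(m) = -3.953125 (−); new bracket [-6, -3.75]
m = -4.875, h(m) = 23.310547 (+); new bracket [-4.875, -3.75]
m = -4.3125, h(m) = 6.5344 (+); new bracket [-4.3125, -3.75]
m = -4.03125, h(m) = 0.5713 (+); new bracket [-4.03125, -3.75]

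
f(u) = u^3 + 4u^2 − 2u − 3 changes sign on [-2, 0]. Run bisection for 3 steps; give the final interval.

u = -1 gives f = 2, positive; keep [-1, 0]
u = -0.5 gives f = -1.125, negative; keep [-1, -0.5]
u = -0.75 gives f = 0.328125, positive; keep [-0.75, -0.5]

[-0.75, -0.5]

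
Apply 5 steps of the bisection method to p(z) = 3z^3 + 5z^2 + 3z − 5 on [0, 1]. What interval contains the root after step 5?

midpoint 0.5: p = -1.875 < 0 → [0.5, 1]
midpoint 0.75: p = 1.328125 > 0 → [0.5, 0.75]
midpoint 0.625: p = -0.439453 < 0 → [0.625, 0.75]
midpoint 0.6875: p = 0.4006 > 0 → [0.625, 0.6875]
midpoint 0.65625: p = -0.0301 < 0 → [0.65625, 0.6875]

[0.65625, 0.6875]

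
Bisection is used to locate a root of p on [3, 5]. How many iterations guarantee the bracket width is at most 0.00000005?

26

Width after n steps is 2/2^n. Need 2^n ≥ 2/0.00000005 = 40000000.
2^25 = 33554432 < 40000000 ≤ 2^26 = 67108864, so n = 26.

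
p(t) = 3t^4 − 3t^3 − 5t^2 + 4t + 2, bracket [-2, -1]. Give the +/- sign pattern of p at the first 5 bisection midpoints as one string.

midpoint -1.5: p = 10.0625 > 0 → [-1.5, -1]
midpoint -1.25: p = 2.371094 > 0 → [-1.25, -1]
midpoint -1.125: p = 0.248779 > 0 → [-1.125, -1]
midpoint -1.0625: p = -0.4729 < 0 → [-1.125, -1.0625]
midpoint -1.09375: p = -0.1378 < 0 → [-1.125, -1.09375]

+++--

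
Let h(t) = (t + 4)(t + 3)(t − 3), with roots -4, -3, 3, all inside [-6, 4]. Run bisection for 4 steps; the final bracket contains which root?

3

m = -1, h(m) = -24 (−); new bracket [-1, 4]
m = 1.5, h(m) = -37.125 (−); new bracket [1.5, 4]
m = 2.75, h(m) = -9.703125 (−); new bracket [2.75, 4]
m = 3.375, h(m) = 17.6309 (+); new bracket [2.75, 3.375]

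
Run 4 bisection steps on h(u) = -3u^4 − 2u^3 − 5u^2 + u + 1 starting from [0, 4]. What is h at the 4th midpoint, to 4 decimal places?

0.8945

h(2) = -81 < 0, so the root lies in [0, 2]
h(1) = -8 < 0, so the root lies in [0, 1]
h(0.5) = -0.1875 < 0, so the root lies in [0, 0.5]
h(0.25) = 0.8945 > 0, so the root lies in [0.25, 0.5]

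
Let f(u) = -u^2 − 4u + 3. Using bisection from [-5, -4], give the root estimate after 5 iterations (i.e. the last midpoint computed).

f(-4.5) = 0.75 > 0, so the root lies in [-5, -4.5]
f(-4.75) = -0.5625 < 0, so the root lies in [-4.75, -4.5]
f(-4.625) = 0.109375 > 0, so the root lies in [-4.75, -4.625]
f(-4.6875) = -0.2227 < 0, so the root lies in [-4.6875, -4.625]
f(-4.65625) = -0.0557 < 0, so the root lies in [-4.65625, -4.625]

-4.65625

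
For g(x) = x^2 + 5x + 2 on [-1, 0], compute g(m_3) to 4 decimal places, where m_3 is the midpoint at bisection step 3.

0.2656

m = -0.5, g(m) = -0.25 (−); new bracket [-0.5, 0]
m = -0.25, g(m) = 0.8125 (+); new bracket [-0.5, -0.25]
m = -0.375, g(m) = 0.265625 (+); new bracket [-0.5, -0.375]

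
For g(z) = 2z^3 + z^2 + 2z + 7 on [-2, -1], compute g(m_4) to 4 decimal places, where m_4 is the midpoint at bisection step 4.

z = -1.5 gives g = -0.5, negative; keep [-1.5, -1]
z = -1.25 gives g = 2.15625, positive; keep [-1.5, -1.25]
z = -1.375 gives g = 0.941406, positive; keep [-1.5, -1.375]
z = -1.4375 gives g = 0.2505, positive; keep [-1.5, -1.4375]

0.2505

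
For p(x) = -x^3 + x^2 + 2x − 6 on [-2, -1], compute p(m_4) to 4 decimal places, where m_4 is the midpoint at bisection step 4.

p(-1.5) = -3.375 < 0, so the root lies in [-2, -1.5]
p(-1.75) = -1.078125 < 0, so the root lies in [-2, -1.75]
p(-1.875) = 0.357422 > 0, so the root lies in [-1.875, -1.75]
p(-1.8125) = -0.3855 < 0, so the root lies in [-1.875, -1.8125]

-0.3855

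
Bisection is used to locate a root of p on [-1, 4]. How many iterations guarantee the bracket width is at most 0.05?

Width after n steps is 5/2^n. Need 2^n ≥ 5/0.05 = 100.
2^6 = 64 < 100 ≤ 2^7 = 128, so n = 7.

7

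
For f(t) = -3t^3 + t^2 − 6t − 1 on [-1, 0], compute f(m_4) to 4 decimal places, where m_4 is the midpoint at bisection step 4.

0.1799

t = -0.5 gives f = 2.625, positive; keep [-0.5, 0]
t = -0.25 gives f = 0.609375, positive; keep [-0.25, 0]
t = -0.125 gives f = -0.228516, negative; keep [-0.25, -0.125]
t = -0.1875 gives f = 0.1799, positive; keep [-0.1875, -0.125]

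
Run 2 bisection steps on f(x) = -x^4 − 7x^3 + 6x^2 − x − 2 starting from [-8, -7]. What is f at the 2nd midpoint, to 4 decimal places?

17.0117

f(-7.5) = 132.0625 > 0, so the root lies in [-8, -7.5]
f(-7.75) = 17.011719 > 0, so the root lies in [-8, -7.75]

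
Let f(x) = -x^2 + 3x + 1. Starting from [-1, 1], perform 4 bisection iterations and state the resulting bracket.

f(0) = 1 > 0, so the root lies in [-1, 0]
f(-0.5) = -0.75 < 0, so the root lies in [-0.5, 0]
f(-0.25) = 0.1875 > 0, so the root lies in [-0.5, -0.25]
f(-0.375) = -0.2656 < 0, so the root lies in [-0.375, -0.25]

[-0.375, -0.25]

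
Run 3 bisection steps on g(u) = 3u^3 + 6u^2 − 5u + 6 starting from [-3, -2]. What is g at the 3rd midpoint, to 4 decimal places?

-1.3223

midpoint -2.5: g = 9.125 > 0 → [-3, -2.5]
midpoint -2.75: g = 2.734375 > 0 → [-3, -2.75]
midpoint -2.875: g = -1.322266 < 0 → [-2.875, -2.75]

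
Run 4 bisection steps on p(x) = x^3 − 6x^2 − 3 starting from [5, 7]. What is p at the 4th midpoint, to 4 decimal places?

m = 6, p(m) = -3 (−); new bracket [6, 7]
m = 6.5, p(m) = 18.125 (+); new bracket [6, 6.5]
m = 6.25, p(m) = 6.765625 (+); new bracket [6, 6.25]
m = 6.125, p(m) = 1.6895 (+); new bracket [6, 6.125]

1.6895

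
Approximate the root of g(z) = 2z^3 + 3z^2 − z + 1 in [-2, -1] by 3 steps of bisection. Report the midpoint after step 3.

-1.875

z = -1.5 gives g = 2.5, positive; keep [-2, -1.5]
z = -1.75 gives g = 1.21875, positive; keep [-2, -1.75]
z = -1.875 gives g = 0.238281, positive; keep [-2, -1.875]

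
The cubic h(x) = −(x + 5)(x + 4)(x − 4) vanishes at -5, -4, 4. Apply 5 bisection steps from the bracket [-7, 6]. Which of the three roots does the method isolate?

4

midpoint -0.5: h = 70.875 > 0 → [-0.5, 6]
midpoint 2.75: h = 65.390625 > 0 → [2.75, 6]
midpoint 4.375: h = -29.443359 < 0 → [2.75, 4.375]
midpoint 3.5625: h = 28.3298 > 0 → [3.5625, 4.375]
midpoint 3.96875: h = 2.2334 > 0 → [3.96875, 4.375]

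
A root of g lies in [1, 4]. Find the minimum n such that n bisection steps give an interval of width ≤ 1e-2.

9

Width after n steps is 3/2^n. Need 2^n ≥ 3/1e-2 = 300.
2^8 = 256 < 300 ≤ 2^9 = 512, so n = 9.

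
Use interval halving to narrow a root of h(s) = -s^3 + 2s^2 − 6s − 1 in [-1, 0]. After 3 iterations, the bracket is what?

m = -0.5, h(m) = 2.625 (+); new bracket [-0.5, 0]
m = -0.25, h(m) = 0.640625 (+); new bracket [-0.25, 0]
m = -0.125, h(m) = -0.216797 (−); new bracket [-0.25, -0.125]

[-0.25, -0.125]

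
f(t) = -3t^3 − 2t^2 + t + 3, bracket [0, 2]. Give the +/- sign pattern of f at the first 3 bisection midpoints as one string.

t = 1 gives f = -1, negative; keep [0, 1]
t = 0.5 gives f = 2.625, positive; keep [0.5, 1]
t = 0.75 gives f = 1.359375, positive; keep [0.75, 1]

-++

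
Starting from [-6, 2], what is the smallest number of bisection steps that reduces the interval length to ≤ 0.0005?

14

Width after n steps is 8/2^n. Need 2^n ≥ 8/0.0005 = 16000.
2^13 = 8192 < 16000 ≤ 2^14 = 16384, so n = 14.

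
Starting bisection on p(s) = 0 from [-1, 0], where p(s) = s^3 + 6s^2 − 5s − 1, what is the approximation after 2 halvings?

s = -0.5 gives p = 2.875, positive; keep [-0.5, 0]
s = -0.25 gives p = 0.609375, positive; keep [-0.25, 0]

-0.25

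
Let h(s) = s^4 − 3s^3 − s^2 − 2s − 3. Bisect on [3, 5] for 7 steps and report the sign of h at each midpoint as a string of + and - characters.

+-+++++

h(4) = 37 > 0, so the root lies in [3, 4]
h(3.5) = -0.8125 < 0, so the root lies in [3.5, 4]
h(3.75) = 14.988281 > 0, so the root lies in [3.5, 3.75]
h(3.625) = 6.3811 > 0, so the root lies in [3.5, 3.625]
h(3.5625) = 2.616 > 0, so the root lies in [3.5, 3.5625]
h(3.53125) = 0.8607 > 0, so the root lies in [3.5, 3.53125]
h(3.515625) = 0.014 > 0, so the root lies in [3.5, 3.515625]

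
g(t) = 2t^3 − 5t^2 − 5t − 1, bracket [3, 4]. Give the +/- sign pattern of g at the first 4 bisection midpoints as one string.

midpoint 3.5: g = 6 > 0 → [3, 3.5]
midpoint 3.25: g = -1.40625 < 0 → [3.25, 3.5]
midpoint 3.375: g = 2.058594 > 0 → [3.25, 3.375]
midpoint 3.3125: g = 0.2681 > 0 → [3.25, 3.3125]

+-++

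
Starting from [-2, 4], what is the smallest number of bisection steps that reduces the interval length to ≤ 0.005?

Width after n steps is 6/2^n. Need 2^n ≥ 6/0.005 = 1200.
2^10 = 1024 < 1200 ≤ 2^11 = 2048, so n = 11.

11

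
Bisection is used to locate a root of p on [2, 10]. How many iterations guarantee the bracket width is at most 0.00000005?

28

Width after n steps is 8/2^n. Need 2^n ≥ 8/0.00000005 = 160000000.
2^27 = 134217728 < 160000000 ≤ 2^28 = 268435456, so n = 28.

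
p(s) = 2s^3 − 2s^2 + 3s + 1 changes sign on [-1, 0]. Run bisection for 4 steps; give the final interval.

[-0.3125, -0.25]

m = -0.5, p(m) = -1.25 (−); new bracket [-0.5, 0]
m = -0.25, p(m) = 0.09375 (+); new bracket [-0.5, -0.25]
m = -0.375, p(m) = -0.511719 (−); new bracket [-0.375, -0.25]
m = -0.3125, p(m) = -0.1938 (−); new bracket [-0.3125, -0.25]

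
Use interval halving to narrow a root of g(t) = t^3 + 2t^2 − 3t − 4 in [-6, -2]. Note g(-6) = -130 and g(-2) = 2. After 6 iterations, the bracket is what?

[-2.5625, -2.5]

g(-4) = -24 < 0, so the root lies in [-4, -2]
g(-3) = -4 < 0, so the root lies in [-3, -2]
g(-2.5) = 0.375 > 0, so the root lies in [-3, -2.5]
g(-2.75) = -1.4219 < 0, so the root lies in [-2.75, -2.5]
g(-2.625) = -0.4316 < 0, so the root lies in [-2.625, -2.5]
g(-2.5625) = -0.0061 < 0, so the root lies in [-2.5625, -2.5]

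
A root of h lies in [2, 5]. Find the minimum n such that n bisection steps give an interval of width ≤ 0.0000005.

Width after n steps is 3/2^n. Need 2^n ≥ 3/0.0000005 = 6000000.
2^22 = 4194304 < 6000000 ≤ 2^23 = 8388608, so n = 23.

23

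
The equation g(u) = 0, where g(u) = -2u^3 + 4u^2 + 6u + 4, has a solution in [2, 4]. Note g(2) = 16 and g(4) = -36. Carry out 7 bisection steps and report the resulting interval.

u = 3 gives g = 4, positive; keep [3, 4]
u = 3.5 gives g = -11.75, negative; keep [3, 3.5]
u = 3.25 gives g = -2.90625, negative; keep [3, 3.25]
u = 3.125 gives g = 0.7773, positive; keep [3.125, 3.25]
u = 3.1875 gives g = -1.0054, negative; keep [3.125, 3.1875]
u = 3.15625 gives g = -0.0994, negative; keep [3.125, 3.15625]
u = 3.140625 gives g = 0.3426, positive; keep [3.140625, 3.15625]

[3.140625, 3.15625]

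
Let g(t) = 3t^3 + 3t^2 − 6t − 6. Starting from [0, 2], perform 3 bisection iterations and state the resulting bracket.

t = 1 gives g = -6, negative; keep [1, 2]
t = 1.5 gives g = 1.875, positive; keep [1, 1.5]
t = 1.25 gives g = -2.953125, negative; keep [1.25, 1.5]

[1.25, 1.5]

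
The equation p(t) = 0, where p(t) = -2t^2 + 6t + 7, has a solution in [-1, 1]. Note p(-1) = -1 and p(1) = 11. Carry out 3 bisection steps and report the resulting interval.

[-1, -0.75]

m = 0, p(m) = 7 (+); new bracket [-1, 0]
m = -0.5, p(m) = 3.5 (+); new bracket [-1, -0.5]
m = -0.75, p(m) = 1.375 (+); new bracket [-1, -0.75]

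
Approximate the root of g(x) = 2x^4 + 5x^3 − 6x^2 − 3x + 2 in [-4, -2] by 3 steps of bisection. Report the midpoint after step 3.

midpoint -3: g = -16 < 0 → [-4, -3]
midpoint -3.5: g = 24.75 > 0 → [-3.5, -3]
midpoint -3.25: g = -0.132812 < 0 → [-3.5, -3.25]

-3.25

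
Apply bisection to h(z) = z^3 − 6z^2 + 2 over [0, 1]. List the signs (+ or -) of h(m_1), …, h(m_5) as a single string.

h(0.5) = 0.625 > 0, so the root lies in [0.5, 1]
h(0.75) = -0.953125 < 0, so the root lies in [0.5, 0.75]
h(0.625) = -0.099609 < 0, so the root lies in [0.5, 0.625]
h(0.5625) = 0.2795 > 0, so the root lies in [0.5625, 0.625]
h(0.59375) = 0.0941 > 0, so the root lies in [0.59375, 0.625]

+--++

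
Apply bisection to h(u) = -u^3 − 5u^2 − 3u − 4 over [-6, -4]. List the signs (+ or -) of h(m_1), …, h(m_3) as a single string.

+-+

u = -5 gives h = 11, positive; keep [-5, -4]
u = -4.5 gives h = -0.625, negative; keep [-5, -4.5]
u = -4.75 gives h = 4.609375, positive; keep [-4.75, -4.5]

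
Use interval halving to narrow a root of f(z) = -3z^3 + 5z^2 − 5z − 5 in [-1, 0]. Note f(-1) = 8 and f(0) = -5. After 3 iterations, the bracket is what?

[-0.625, -0.5]

f(-0.5) = -0.875 < 0, so the root lies in [-1, -0.5]
f(-0.75) = 2.828125 > 0, so the root lies in [-0.75, -0.5]
f(-0.625) = 0.810547 > 0, so the root lies in [-0.625, -0.5]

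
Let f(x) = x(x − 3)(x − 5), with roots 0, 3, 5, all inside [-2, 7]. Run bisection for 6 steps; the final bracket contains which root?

0

x = 2.5 gives f = 3.125, positive; keep [-2, 2.5]
x = 0.25 gives f = 3.265625, positive; keep [-2, 0.25]
x = -0.875 gives f = -19.919922, negative; keep [-0.875, 0.25]
x = -0.3125 gives f = -5.4993, negative; keep [-0.3125, 0.25]
x = -0.03125 gives f = -0.4766, negative; keep [-0.03125, 0.25]
x = 0.109375 gives f = 1.5462, positive; keep [-0.03125, 0.109375]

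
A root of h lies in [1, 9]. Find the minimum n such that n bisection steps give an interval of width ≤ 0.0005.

14

Width after n steps is 8/2^n. Need 2^n ≥ 8/0.0005 = 16000.
2^13 = 8192 < 16000 ≤ 2^14 = 16384, so n = 14.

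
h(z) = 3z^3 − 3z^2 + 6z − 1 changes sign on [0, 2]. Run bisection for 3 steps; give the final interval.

[0, 0.25]

h(1) = 5 > 0, so the root lies in [0, 1]
h(0.5) = 1.625 > 0, so the root lies in [0, 0.5]
h(0.25) = 0.359375 > 0, so the root lies in [0, 0.25]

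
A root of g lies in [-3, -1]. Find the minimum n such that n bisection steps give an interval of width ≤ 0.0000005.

22

Width after n steps is 2/2^n. Need 2^n ≥ 2/0.0000005 = 4000000.
2^21 = 2097152 < 4000000 ≤ 2^22 = 4194304, so n = 22.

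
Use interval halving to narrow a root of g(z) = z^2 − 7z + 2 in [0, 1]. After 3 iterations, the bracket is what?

[0.25, 0.375]

g(0.5) = -1.25 < 0, so the root lies in [0, 0.5]
g(0.25) = 0.3125 > 0, so the root lies in [0.25, 0.5]
g(0.375) = -0.484375 < 0, so the root lies in [0.25, 0.375]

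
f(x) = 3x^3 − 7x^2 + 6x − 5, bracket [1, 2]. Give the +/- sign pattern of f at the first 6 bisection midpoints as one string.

-+---+

m = 1.5, f(m) = -1.625 (−); new bracket [1.5, 2]
m = 1.75, f(m) = 0.140625 (+); new bracket [1.5, 1.75]
m = 1.625, f(m) = -0.861328 (−); new bracket [1.625, 1.75]
m = 1.6875, f(m) = -0.3923 (−); new bracket [1.6875, 1.75]
m = 1.71875, f(m) = -0.1341 (−); new bracket [1.71875, 1.75]
m = 1.734375, f(m) = 0.0011 (+); new bracket [1.71875, 1.734375]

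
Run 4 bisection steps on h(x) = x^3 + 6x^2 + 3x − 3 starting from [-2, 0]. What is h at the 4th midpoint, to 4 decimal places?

-0.2051

m = -1, h(m) = -1 (−); new bracket [-2, -1]
m = -1.5, h(m) = 2.625 (+); new bracket [-1.5, -1]
m = -1.25, h(m) = 0.671875 (+); new bracket [-1.25, -1]
m = -1.125, h(m) = -0.2051 (−); new bracket [-1.25, -1.125]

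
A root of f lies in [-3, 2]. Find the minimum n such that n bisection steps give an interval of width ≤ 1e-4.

16

Width after n steps is 5/2^n. Need 2^n ≥ 5/1e-4 = 50000.
2^15 = 32768 < 50000 ≤ 2^16 = 65536, so n = 16.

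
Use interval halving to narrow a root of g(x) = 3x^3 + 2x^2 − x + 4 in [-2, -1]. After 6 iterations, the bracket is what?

[-1.5, -1.484375]

m = -1.5, g(m) = -0.125 (−); new bracket [-1.5, -1]
m = -1.25, g(m) = 2.515625 (+); new bracket [-1.5, -1.25]
m = -1.375, g(m) = 1.357422 (+); new bracket [-1.5, -1.375]
m = -1.4375, g(m) = 0.6589 (+); new bracket [-1.5, -1.4375]
m = -1.46875, g(m) = 0.2779 (+); new bracket [-1.5, -1.46875]
m = -1.484375, g(m) = 0.0792 (+); new bracket [-1.5, -1.484375]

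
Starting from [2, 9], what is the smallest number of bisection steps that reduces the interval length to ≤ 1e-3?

Width after n steps is 7/2^n. Need 2^n ≥ 7/1e-3 = 7000.
2^12 = 4096 < 7000 ≤ 2^13 = 8192, so n = 13.

13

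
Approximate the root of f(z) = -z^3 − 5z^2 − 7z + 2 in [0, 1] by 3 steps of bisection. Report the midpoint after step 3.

z = 0.5 gives f = -2.875, negative; keep [0, 0.5]
z = 0.25 gives f = -0.078125, negative; keep [0, 0.25]
z = 0.125 gives f = 1.044922, positive; keep [0.125, 0.25]

0.125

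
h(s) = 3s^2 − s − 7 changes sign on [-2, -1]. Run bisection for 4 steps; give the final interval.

[-1.375, -1.3125]

s = -1.5 gives h = 1.25, positive; keep [-1.5, -1]
s = -1.25 gives h = -1.0625, negative; keep [-1.5, -1.25]
s = -1.375 gives h = 0.046875, positive; keep [-1.375, -1.25]
s = -1.3125 gives h = -0.5195, negative; keep [-1.375, -1.3125]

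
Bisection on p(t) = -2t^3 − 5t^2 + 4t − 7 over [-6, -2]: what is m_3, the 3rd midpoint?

-3.5

m = -4, p(m) = 25 (+); new bracket [-4, -2]
m = -3, p(m) = -10 (−); new bracket [-4, -3]
m = -3.5, p(m) = 3.5 (+); new bracket [-3.5, -3]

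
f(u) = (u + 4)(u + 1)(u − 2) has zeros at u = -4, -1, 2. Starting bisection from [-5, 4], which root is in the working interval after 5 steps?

2

m = -0.5, f(m) = -4.375 (−); new bracket [-0.5, 4]
m = 1.75, f(m) = -3.953125 (−); new bracket [1.75, 4]
m = 2.875, f(m) = 23.310547 (+); new bracket [1.75, 2.875]
m = 2.3125, f(m) = 6.5344 (+); new bracket [1.75, 2.3125]
m = 2.03125, f(m) = 0.5713 (+); new bracket [1.75, 2.03125]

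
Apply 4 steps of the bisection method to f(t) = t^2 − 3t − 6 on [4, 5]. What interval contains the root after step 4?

[4.3125, 4.375]

midpoint 4.5: f = 0.75 > 0 → [4, 4.5]
midpoint 4.25: f = -0.6875 < 0 → [4.25, 4.5]
midpoint 4.375: f = 0.015625 > 0 → [4.25, 4.375]
midpoint 4.3125: f = -0.3398 < 0 → [4.3125, 4.375]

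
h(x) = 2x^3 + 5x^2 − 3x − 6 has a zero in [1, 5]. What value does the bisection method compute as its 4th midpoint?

1.25

m = 3, h(m) = 84 (+); new bracket [1, 3]
m = 2, h(m) = 24 (+); new bracket [1, 2]
m = 1.5, h(m) = 7.5 (+); new bracket [1, 1.5]
m = 1.25, h(m) = 1.9688 (+); new bracket [1, 1.25]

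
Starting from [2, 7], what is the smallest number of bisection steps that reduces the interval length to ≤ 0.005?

10

Width after n steps is 5/2^n. Need 2^n ≥ 5/0.005 = 1000.
2^9 = 512 < 1000 ≤ 2^10 = 1024, so n = 10.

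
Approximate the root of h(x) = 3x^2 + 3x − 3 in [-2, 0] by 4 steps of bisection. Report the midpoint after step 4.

h(-1) = -3 < 0, so the root lies in [-2, -1]
h(-1.5) = -0.75 < 0, so the root lies in [-2, -1.5]
h(-1.75) = 0.9375 > 0, so the root lies in [-1.75, -1.5]
h(-1.625) = 0.0469 > 0, so the root lies in [-1.625, -1.5]

-1.625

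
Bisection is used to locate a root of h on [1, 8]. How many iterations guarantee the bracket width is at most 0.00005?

Width after n steps is 7/2^n. Need 2^n ≥ 7/0.00005 = 140000.
2^17 = 131072 < 140000 ≤ 2^18 = 262144, so n = 18.

18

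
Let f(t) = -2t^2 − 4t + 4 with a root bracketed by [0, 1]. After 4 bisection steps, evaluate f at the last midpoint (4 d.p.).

0.3047

t = 0.5 gives f = 1.5, positive; keep [0.5, 1]
t = 0.75 gives f = -0.125, negative; keep [0.5, 0.75]
t = 0.625 gives f = 0.71875, positive; keep [0.625, 0.75]
t = 0.6875 gives f = 0.3047, positive; keep [0.6875, 0.75]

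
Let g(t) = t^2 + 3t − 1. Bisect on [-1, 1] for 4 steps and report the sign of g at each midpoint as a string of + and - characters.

-+-+

m = 0, g(m) = -1 (−); new bracket [0, 1]
m = 0.5, g(m) = 0.75 (+); new bracket [0, 0.5]
m = 0.25, g(m) = -0.1875 (−); new bracket [0.25, 0.5]
m = 0.375, g(m) = 0.2656 (+); new bracket [0.25, 0.375]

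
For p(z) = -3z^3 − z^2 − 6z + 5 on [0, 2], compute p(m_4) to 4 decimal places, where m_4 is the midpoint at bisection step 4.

0.1270

m = 1, p(m) = -5 (−); new bracket [0, 1]
m = 0.5, p(m) = 1.375 (+); new bracket [0.5, 1]
m = 0.75, p(m) = -1.328125 (−); new bracket [0.5, 0.75]
m = 0.625, p(m) = 0.127 (+); new bracket [0.625, 0.75]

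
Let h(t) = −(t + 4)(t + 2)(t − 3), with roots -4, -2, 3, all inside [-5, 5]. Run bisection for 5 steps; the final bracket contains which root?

t = 0 gives h = 24, positive; keep [0, 5]
t = 2.5 gives h = 14.625, positive; keep [2.5, 5]
t = 3.75 gives h = -33.421875, negative; keep [2.5, 3.75]
t = 3.125 gives h = -4.5645, negative; keep [2.5, 3.125]
t = 2.8125 gives h = 6.1472, positive; keep [2.8125, 3.125]

3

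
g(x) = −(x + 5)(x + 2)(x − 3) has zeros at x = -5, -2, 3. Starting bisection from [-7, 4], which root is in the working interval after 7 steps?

midpoint -1.5: g = 7.875 > 0 → [-1.5, 4]
midpoint 1.25: g = 35.546875 > 0 → [1.25, 4]
midpoint 2.625: g = 13.224609 > 0 → [2.625, 4]
midpoint 3.3125: g = -13.8 < 0 → [2.625, 3.3125]
midpoint 2.96875: g = 1.2373 > 0 → [2.96875, 3.3125]
midpoint 3.140625: g = -5.8849 < 0 → [2.96875, 3.140625]
midpoint 3.0546875: g = -2.2265 < 0 → [2.96875, 3.0546875]

3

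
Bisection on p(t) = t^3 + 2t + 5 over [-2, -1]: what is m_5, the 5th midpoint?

-1.34375

midpoint -1.5: p = -1.375 < 0 → [-1.5, -1]
midpoint -1.25: p = 0.546875 > 0 → [-1.5, -1.25]
midpoint -1.375: p = -0.349609 < 0 → [-1.375, -1.25]
midpoint -1.3125: p = 0.114 > 0 → [-1.375, -1.3125]
midpoint -1.34375: p = -0.1139 < 0 → [-1.34375, -1.3125]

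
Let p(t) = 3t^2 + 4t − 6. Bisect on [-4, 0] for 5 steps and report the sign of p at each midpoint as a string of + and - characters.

t = -2 gives p = -2, negative; keep [-4, -2]
t = -3 gives p = 9, positive; keep [-3, -2]
t = -2.5 gives p = 2.75, positive; keep [-2.5, -2]
t = -2.25 gives p = 0.1875, positive; keep [-2.25, -2]
t = -2.125 gives p = -0.9531, negative; keep [-2.25, -2.125]

-+++-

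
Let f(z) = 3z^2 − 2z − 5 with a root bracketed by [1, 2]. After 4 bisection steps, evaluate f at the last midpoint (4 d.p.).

0.1680

z = 1.5 gives f = -1.25, negative; keep [1.5, 2]
z = 1.75 gives f = 0.6875, positive; keep [1.5, 1.75]
z = 1.625 gives f = -0.328125, negative; keep [1.625, 1.75]
z = 1.6875 gives f = 0.168, positive; keep [1.625, 1.6875]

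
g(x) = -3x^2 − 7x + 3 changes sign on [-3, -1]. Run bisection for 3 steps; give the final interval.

m = -2, g(m) = 5 (+); new bracket [-3, -2]
m = -2.5, g(m) = 1.75 (+); new bracket [-3, -2.5]
m = -2.75, g(m) = -0.4375 (−); new bracket [-2.75, -2.5]

[-2.75, -2.5]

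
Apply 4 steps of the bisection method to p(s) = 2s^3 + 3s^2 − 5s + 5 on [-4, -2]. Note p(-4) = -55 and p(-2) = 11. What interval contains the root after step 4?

p(-3) = -7 < 0, so the root lies in [-3, -2]
p(-2.5) = 5 > 0, so the root lies in [-3, -2.5]
p(-2.75) = -0.15625 < 0, so the root lies in [-2.75, -2.5]
p(-2.625) = 2.6211 > 0, so the root lies in [-2.75, -2.625]

[-2.75, -2.625]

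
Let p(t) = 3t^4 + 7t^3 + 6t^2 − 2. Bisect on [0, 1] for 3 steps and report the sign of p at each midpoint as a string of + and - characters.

+--

midpoint 0.5: p = 0.5625 > 0 → [0, 0.5]
midpoint 0.25: p = -1.503906 < 0 → [0.25, 0.5]
midpoint 0.375: p = -0.727783 < 0 → [0.375, 0.5]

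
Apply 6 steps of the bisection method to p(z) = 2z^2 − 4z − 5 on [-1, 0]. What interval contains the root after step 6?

midpoint -0.5: p = -2.5 < 0 → [-1, -0.5]
midpoint -0.75: p = -0.875 < 0 → [-1, -0.75]
midpoint -0.875: p = 0.03125 > 0 → [-0.875, -0.75]
midpoint -0.8125: p = -0.4297 < 0 → [-0.875, -0.8125]
midpoint -0.84375: p = -0.2012 < 0 → [-0.875, -0.84375]
midpoint -0.859375: p = -0.0854 < 0 → [-0.875, -0.859375]

[-0.875, -0.859375]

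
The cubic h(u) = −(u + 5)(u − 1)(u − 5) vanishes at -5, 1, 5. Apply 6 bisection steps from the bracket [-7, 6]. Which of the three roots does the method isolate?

-5

m = -0.5, h(m) = -37.125 (−); new bracket [-7, -0.5]
m = -3.75, h(m) = -51.953125 (−); new bracket [-7, -3.75]
m = -5.375, h(m) = 24.802734 (+); new bracket [-5.375, -3.75]
m = -4.5625, h(m) = -23.2712 (−); new bracket [-5.375, -4.5625]
m = -4.96875, h(m) = -1.8594 (−); new bracket [-5.375, -4.96875]
m = -5.171875, h(m) = 10.7902 (+); new bracket [-5.171875, -4.96875]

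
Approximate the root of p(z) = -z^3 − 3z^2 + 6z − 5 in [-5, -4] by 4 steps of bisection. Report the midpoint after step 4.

-4.5625

z = -4.5 gives p = -1.625, negative; keep [-5, -4.5]
z = -4.75 gives p = 5.984375, positive; keep [-4.75, -4.5]
z = -4.625 gives p = 2.009766, positive; keep [-4.625, -4.5]
z = -4.5625 gives p = 0.1506, positive; keep [-4.5625, -4.5]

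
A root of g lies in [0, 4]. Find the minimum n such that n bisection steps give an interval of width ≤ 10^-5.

Width after n steps is 4/2^n. Need 2^n ≥ 4/10^-5 = 400000.
2^18 = 262144 < 400000 ≤ 2^19 = 524288, so n = 19.

19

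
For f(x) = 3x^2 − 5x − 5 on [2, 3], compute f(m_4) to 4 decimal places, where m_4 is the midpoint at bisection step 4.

-0.5195

f(2.5) = 1.25 > 0, so the root lies in [2, 2.5]
f(2.25) = -1.0625 < 0, so the root lies in [2.25, 2.5]
f(2.375) = 0.046875 > 0, so the root lies in [2.25, 2.375]
f(2.3125) = -0.5195 < 0, so the root lies in [2.3125, 2.375]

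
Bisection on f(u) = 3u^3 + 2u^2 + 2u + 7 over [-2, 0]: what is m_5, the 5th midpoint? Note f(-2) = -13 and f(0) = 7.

-1.4375

u = -1 gives f = 4, positive; keep [-2, -1]
u = -1.5 gives f = -1.625, negative; keep [-1.5, -1]
u = -1.25 gives f = 1.765625, positive; keep [-1.5, -1.25]
u = -1.375 gives f = 0.2324, positive; keep [-1.5, -1.375]
u = -1.4375 gives f = -0.6536, negative; keep [-1.4375, -1.375]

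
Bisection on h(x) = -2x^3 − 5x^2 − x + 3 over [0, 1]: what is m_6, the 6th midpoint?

h(0.5) = 1 > 0, so the root lies in [0.5, 1]
h(0.75) = -1.40625 < 0, so the root lies in [0.5, 0.75]
h(0.625) = -0.066406 < 0, so the root lies in [0.5, 0.625]
h(0.5625) = 0.4995 > 0, so the root lies in [0.5625, 0.625]
h(0.59375) = 0.2249 > 0, so the root lies in [0.59375, 0.625]
h(0.609375) = 0.0814 > 0, so the root lies in [0.609375, 0.625]

0.609375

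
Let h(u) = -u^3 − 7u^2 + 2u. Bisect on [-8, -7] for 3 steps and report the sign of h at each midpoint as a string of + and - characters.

h(-7.5) = 13.125 > 0, so the root lies in [-7.5, -7]
h(-7.25) = -1.359375 < 0, so the root lies in [-7.5, -7.25]
h(-7.375) = 5.646484 > 0, so the root lies in [-7.375, -7.25]

+-+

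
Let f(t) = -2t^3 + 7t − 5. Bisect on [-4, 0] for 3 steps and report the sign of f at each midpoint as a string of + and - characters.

-++

m = -2, f(m) = -3 (−); new bracket [-4, -2]
m = -3, f(m) = 28 (+); new bracket [-3, -2]
m = -2.5, f(m) = 8.75 (+); new bracket [-2.5, -2]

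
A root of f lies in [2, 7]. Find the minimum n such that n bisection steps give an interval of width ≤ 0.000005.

Width after n steps is 5/2^n. Need 2^n ≥ 5/0.000005 = 1000000.
2^19 = 524288 < 1000000 ≤ 2^20 = 1048576, so n = 20.

20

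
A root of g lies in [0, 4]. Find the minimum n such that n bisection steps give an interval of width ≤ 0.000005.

Width after n steps is 4/2^n. Need 2^n ≥ 4/0.000005 = 800000.
2^19 = 524288 < 800000 ≤ 2^20 = 1048576, so n = 20.

20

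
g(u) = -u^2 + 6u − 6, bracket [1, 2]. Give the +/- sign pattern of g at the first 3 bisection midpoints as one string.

g(1.5) = 0.75 > 0, so the root lies in [1, 1.5]
g(1.25) = -0.0625 < 0, so the root lies in [1.25, 1.5]
g(1.375) = 0.359375 > 0, so the root lies in [1.25, 1.375]

+-+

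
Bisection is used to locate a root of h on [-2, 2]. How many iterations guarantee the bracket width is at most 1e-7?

Width after n steps is 4/2^n. Need 2^n ≥ 4/1e-7 = 40000000.
2^25 = 33554432 < 40000000 ≤ 2^26 = 67108864, so n = 26.

26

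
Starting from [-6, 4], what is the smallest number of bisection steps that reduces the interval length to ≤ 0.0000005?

25

Width after n steps is 10/2^n. Need 2^n ≥ 10/0.0000005 = 20000000.
2^24 = 16777216 < 20000000 ≤ 2^25 = 33554432, so n = 25.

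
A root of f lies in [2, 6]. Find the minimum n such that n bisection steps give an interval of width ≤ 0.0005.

Width after n steps is 4/2^n. Need 2^n ≥ 4/0.0005 = 8000.
2^12 = 4096 < 8000 ≤ 2^13 = 8192, so n = 13.

13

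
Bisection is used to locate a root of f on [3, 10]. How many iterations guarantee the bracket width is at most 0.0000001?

27

Width after n steps is 7/2^n. Need 2^n ≥ 7/0.0000001 = 70000000.
2^26 = 67108864 < 70000000 ≤ 2^27 = 134217728, so n = 27.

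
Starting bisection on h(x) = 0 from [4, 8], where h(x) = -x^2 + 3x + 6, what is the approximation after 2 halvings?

midpoint 6: h = -12 < 0 → [4, 6]
midpoint 5: h = -4 < 0 → [4, 5]

5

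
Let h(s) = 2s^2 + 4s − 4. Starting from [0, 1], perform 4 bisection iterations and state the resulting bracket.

[0.6875, 0.75]

m = 0.5, h(m) = -1.5 (−); new bracket [0.5, 1]
m = 0.75, h(m) = 0.125 (+); new bracket [0.5, 0.75]
m = 0.625, h(m) = -0.71875 (−); new bracket [0.625, 0.75]
m = 0.6875, h(m) = -0.3047 (−); new bracket [0.6875, 0.75]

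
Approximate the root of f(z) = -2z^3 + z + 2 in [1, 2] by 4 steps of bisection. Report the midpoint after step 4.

midpoint 1.5: f = -3.25 < 0 → [1, 1.5]
midpoint 1.25: f = -0.65625 < 0 → [1, 1.25]
midpoint 1.125: f = 0.277344 > 0 → [1.125, 1.25]
midpoint 1.1875: f = -0.1616 < 0 → [1.125, 1.1875]

1.1875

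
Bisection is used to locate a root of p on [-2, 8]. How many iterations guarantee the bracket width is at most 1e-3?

Width after n steps is 10/2^n. Need 2^n ≥ 10/1e-3 = 10000.
2^13 = 8192 < 10000 ≤ 2^14 = 16384, so n = 14.

14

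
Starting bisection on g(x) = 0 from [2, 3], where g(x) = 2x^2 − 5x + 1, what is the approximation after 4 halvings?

2.3125

midpoint 2.5: g = 1 > 0 → [2, 2.5]
midpoint 2.25: g = -0.125 < 0 → [2.25, 2.5]
midpoint 2.375: g = 0.40625 > 0 → [2.25, 2.375]
midpoint 2.3125: g = 0.1328 > 0 → [2.25, 2.3125]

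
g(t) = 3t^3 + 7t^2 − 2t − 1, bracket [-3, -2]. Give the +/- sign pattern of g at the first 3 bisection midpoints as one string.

g(-2.5) = 0.875 > 0, so the root lies in [-3, -2.5]
g(-2.75) = -4.953125 < 0, so the root lies in [-2.75, -2.5]
g(-2.625) = -1.779297 < 0, so the root lies in [-2.625, -2.5]

+--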